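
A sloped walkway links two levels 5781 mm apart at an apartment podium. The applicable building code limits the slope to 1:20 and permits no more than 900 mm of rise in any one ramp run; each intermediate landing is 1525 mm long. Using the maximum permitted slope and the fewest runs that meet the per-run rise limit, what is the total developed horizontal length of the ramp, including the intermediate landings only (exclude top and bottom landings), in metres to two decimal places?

At most 900 each: 5781/900 = 6.42, giving 7 ramp runs. That means 6 intermediate landings.
Ramp run (horizontal) at 1:20: 5781 × 20 = 115620 mm.
Intermediate landings: 6 × 1525 = 9150 mm.
Total developed length = 115620 + 9150 = 124770 mm.
= 124.77 m.

124.77 m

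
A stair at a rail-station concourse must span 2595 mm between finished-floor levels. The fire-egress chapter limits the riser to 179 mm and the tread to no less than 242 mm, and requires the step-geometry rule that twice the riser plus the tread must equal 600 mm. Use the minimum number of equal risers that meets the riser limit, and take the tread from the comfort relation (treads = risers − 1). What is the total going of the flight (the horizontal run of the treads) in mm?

⌈2595/179⌉ = 15 risers.
R = 2595 ÷ 15 = 173 mm.
Tread T = 600 − 2 × 173 = 254 mm (≥ 242 mm).
Treads = 15 − 1 = 14; going = 14 × 254 = 3556 mm.

3556 mm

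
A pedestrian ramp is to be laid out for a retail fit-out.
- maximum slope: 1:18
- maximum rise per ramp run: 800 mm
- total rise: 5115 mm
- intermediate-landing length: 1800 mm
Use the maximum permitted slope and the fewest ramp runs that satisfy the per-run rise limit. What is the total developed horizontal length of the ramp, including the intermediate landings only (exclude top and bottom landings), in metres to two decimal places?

102.87 m

5115 / 800 = 6.394 → round up to 7 ramp runs. That means 6 intermediate landings.
Ramp run (horizontal) at 1:18: 5115 × 18 = 92070 mm.
Intermediate landings: 6 × 1800 = 10800 mm.
Total developed length = 92070 + 10800 = 102870 mm.
= 102.87 m.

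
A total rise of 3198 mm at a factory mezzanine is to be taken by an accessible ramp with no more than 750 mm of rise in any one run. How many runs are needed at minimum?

5 runs

At most 750 each: 3198/750 = 4.26, giving 5 ramp runs.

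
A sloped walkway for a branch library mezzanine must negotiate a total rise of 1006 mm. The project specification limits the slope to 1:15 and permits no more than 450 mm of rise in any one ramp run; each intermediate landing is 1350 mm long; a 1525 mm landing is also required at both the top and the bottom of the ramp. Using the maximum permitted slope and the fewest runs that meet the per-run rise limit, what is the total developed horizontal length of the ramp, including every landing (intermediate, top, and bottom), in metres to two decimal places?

1006 / 450 = 2.236 → round up to 3 ramp runs. That means 2 intermediate landings.
Ramp run (horizontal) at 1:15: 1006 × 15 = 15090 mm.
Intermediate landings: 2 × 1350 = 2700 mm.
Top and bottom landings: 2 × 1525 = 3050 mm.
Total = 15090 + 2700 + 3050 = 20840 mm.
= 20.84 m.

20.84 m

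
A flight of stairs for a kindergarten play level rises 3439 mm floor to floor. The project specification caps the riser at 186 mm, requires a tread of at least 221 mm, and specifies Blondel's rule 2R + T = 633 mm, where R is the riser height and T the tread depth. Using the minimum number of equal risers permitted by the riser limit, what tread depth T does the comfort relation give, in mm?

271 mm

⌈3439/186⌉ = 19 risers.
Riser R = 3439 / 19 = 181 mm, within the 186 mm limit.
T = 633 − 2·181 = 271 mm, which satisfies the 221 mm minimum.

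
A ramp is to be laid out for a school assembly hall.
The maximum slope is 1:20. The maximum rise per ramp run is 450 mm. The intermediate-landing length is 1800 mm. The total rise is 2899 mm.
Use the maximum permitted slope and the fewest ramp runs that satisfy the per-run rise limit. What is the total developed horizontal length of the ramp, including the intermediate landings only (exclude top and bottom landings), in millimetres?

2899 / 450 = 6.44, so 7 ramp runs are needed. That means 6 intermediate landings.
Horizontal run for 2899 mm of rise at 1:20 is 2899 × 20 = 57980 mm.
6 intermediate landings contribute 6 × 1800 = 10800 mm.
Total developed length = 57980 + 10800 = 68780 mm.

68780 mm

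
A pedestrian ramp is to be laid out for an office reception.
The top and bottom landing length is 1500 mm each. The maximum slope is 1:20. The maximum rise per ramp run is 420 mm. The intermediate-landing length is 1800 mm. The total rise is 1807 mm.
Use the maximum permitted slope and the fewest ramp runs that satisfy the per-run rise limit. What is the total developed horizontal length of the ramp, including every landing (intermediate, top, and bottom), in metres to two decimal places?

1807 / 420 = 4.302 → round up to 5 ramp runs. That means 4 intermediate landings.
Ramp run (horizontal) at 1:20: 1807 × 20 = 36140 mm.
Intermediate landings: 4 × 1800 = 7200 mm.
Top and bottom landings: 2 × 1500 = 3000 mm.
Total = 36140 + 7200 + 3000 = 46340 mm.
= 46.34 m.

46.34 m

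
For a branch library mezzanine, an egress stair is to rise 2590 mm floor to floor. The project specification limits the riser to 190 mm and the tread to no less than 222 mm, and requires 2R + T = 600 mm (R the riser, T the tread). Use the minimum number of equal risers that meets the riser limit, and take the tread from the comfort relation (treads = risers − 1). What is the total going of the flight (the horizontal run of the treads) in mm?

2590 / 190 = 13.632 → round up to 14 risers.
Riser R = 2590 / 14 = 185 mm, within the 190 mm limit.
T = 600 − 2·185 = 230 mm, which satisfies the 222 mm minimum.
Treads = 14 − 1 = 13; going = 13 × 230 = 2990 mm.

2990 mm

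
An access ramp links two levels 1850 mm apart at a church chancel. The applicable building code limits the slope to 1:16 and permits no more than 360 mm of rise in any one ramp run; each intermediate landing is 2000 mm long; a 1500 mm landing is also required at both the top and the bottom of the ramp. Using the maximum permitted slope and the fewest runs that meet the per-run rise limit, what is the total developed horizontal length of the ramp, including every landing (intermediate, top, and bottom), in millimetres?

42600 mm

At most 360 each: 1850/360 = 5.14, giving 6 ramp runs. That means 5 intermediate landings.
Horizontal run for 1850 mm of rise at 1:16 is 1850 × 16 = 29600 mm.
Intermediate landings: 5 × 2000 = 10000 mm.
Top and bottom landings: 2 × 1500 = 3000 mm.
Total = 29600 + 10000 + 3000 = 42600 mm.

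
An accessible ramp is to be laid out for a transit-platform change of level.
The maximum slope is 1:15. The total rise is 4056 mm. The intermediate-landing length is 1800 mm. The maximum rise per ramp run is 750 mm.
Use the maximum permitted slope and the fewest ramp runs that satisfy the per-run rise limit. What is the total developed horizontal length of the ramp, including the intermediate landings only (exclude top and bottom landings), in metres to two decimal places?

69.84 m

At most 750 each: 4056/750 = 5.41, giving 6 ramp runs. That means 5 intermediate landings.
Horizontal run for 4056 mm of rise at 1:15 is 4056 × 15 = 60840 mm.
5 intermediate landings contribute 5 × 1800 = 9000 mm.
Developed length = 60840 + 9000 = 69840 mm.
= 69.84 m.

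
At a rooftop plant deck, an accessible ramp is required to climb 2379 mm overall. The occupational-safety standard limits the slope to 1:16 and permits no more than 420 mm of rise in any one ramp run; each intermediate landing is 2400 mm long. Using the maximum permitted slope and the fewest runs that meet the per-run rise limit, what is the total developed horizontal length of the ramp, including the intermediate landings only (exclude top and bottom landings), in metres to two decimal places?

2379 / 420 = 5.66, so 6 ramp runs are needed. That means 5 intermediate landings.
Horizontal run for 2379 mm of rise at 1:16 is 2379 × 16 = 38064 mm.
5 intermediate landings contribute 5 × 2400 = 12000 mm.
Developed length = 38064 + 12000 = 50064 mm.
= 50.06 m.

50.06 m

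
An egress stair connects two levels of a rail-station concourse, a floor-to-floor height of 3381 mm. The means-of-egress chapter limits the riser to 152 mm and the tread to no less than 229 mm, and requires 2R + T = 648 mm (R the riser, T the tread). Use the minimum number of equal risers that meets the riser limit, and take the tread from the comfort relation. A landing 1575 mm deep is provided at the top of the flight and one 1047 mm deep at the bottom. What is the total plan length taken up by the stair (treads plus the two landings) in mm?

At most 152 each: 3381/152 = 22.24, giving 23 risers.
R = 3381 ÷ 23 = 147 mm.
From 2R + T = 648: T = 648 − 294 = 354 mm.
Going = (23 − 1) × 354 = 7788 mm.
Enclosure = 7788 + 1575 + 1047 = 10410 mm.

10410 mm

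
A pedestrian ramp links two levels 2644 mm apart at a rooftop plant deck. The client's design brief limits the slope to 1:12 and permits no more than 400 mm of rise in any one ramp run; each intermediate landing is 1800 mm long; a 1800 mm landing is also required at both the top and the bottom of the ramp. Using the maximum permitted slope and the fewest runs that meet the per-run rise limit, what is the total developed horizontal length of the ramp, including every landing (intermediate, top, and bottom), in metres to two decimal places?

At most 400 each: 2644/400 = 6.61, giving 7 ramp runs. That means 6 intermediate landings.
Ramp run (horizontal) at 1:12: 2644 × 12 = 31728 mm.
6 intermediate landings contribute 6 × 1800 = 10800 mm.
Top and bottom landings: 2 × 1800 = 3600 mm.
Total = 31728 + 10800 + 3600 = 46128 mm.
= 46.13 m.

46.13 m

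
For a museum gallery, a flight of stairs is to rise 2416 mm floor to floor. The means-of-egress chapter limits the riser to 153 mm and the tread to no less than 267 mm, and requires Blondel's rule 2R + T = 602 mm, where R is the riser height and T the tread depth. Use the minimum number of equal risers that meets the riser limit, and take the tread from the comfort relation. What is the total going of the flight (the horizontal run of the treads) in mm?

4500 mm

⌈2416/153⌉ = 16 risers.
R = 2416 ÷ 16 = 151 mm.
From 2R + T = 602: T = 602 − 302 = 300 mm.
Treads = 16 − 1 = 15; going = 15 × 300 = 4500 mm.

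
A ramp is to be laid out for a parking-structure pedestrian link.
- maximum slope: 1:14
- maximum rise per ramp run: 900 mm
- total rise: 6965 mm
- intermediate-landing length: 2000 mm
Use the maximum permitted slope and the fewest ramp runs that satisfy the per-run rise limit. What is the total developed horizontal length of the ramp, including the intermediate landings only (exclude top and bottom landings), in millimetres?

6965 / 900 = 7.74, so 8 ramp runs are needed. That means 7 intermediate landings.
Horizontal run for 6965 mm of rise at 1:14 is 6965 × 14 = 97510 mm.
7 intermediate landings contribute 7 × 2000 = 14000 mm.
Total developed length = 97510 + 14000 = 111510 mm.

111510 mm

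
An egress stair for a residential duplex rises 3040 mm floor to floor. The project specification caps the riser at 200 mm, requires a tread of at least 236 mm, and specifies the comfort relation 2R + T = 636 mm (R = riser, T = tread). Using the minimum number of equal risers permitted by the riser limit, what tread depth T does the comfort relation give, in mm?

256 mm

3040 / 200 = 15.20, so 16 risers are needed.
Each riser is 3040/16 = 190 mm (≤ 200 mm).
Tread T = 636 − 2 × 190 = 256 mm (≥ 236 mm).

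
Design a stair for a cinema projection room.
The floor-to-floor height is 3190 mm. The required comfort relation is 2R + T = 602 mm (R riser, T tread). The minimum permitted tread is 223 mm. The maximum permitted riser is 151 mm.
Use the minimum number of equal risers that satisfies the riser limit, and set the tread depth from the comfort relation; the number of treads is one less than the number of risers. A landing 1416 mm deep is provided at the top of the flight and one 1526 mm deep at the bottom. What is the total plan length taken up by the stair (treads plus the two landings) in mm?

9494 mm

At most 151 each: 3190/151 = 21.13, giving 22 risers.
Each riser is 3190/22 = 145 mm (≤ 151 mm).
T = 602 − 2·145 = 312 mm, which satisfies the 223 mm minimum.
Treads = 22 − 1 = 21; going = 21 × 312 = 6552 mm.
Enclosure = 6552 + 1416 + 1526 = 9494 mm.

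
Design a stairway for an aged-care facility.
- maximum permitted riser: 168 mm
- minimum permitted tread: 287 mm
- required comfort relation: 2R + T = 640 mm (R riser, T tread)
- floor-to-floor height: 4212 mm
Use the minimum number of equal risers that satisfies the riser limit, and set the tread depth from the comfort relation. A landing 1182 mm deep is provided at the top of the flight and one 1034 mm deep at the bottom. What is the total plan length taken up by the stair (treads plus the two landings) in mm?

10116 mm

⌈4212/168⌉ = 26 risers.
Each riser is 4212/26 = 162 mm (≤ 168 mm).
T = 640 − 2·162 = 316 mm, which satisfies the 287 mm minimum.
26 risers give 25 treads; going = 25 × 316 = 7900 mm.
Enclosure = 7900 + 1182 + 1034 = 10116 mm.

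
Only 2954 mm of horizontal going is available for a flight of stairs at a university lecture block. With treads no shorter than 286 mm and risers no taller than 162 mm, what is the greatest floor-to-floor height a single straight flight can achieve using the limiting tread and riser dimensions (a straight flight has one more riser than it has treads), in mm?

1782 mm

2954 / 286 = 10.33, so 10 treads fit.
Risers = treads + 1 = 11.
Maximum height = 11 × 162 = 1782 mm.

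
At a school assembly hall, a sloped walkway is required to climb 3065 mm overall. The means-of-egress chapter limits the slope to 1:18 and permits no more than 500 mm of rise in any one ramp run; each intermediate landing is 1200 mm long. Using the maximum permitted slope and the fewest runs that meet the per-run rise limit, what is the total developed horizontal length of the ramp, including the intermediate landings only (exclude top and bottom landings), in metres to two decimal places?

3065 / 500 = 6.130 → round up to 7 ramp runs. That means 6 intermediate landings.
Horizontal run for 3065 mm of rise at 1:18 is 3065 × 18 = 55170 mm.
6 intermediate landings contribute 6 × 1200 = 7200 mm.
Total developed length = 55170 + 7200 = 62370 mm.
= 62.37 m.

62.37 m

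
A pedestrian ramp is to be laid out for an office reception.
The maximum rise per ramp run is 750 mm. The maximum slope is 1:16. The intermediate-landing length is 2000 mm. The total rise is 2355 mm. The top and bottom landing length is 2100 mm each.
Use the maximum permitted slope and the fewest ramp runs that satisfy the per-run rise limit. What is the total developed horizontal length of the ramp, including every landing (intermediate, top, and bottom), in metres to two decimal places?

47.88 m

2355 / 750 = 3.140 → round up to 4 ramp runs. That means 3 intermediate landings.
Ramp run (horizontal) at 1:16: 2355 × 16 = 37680 mm.
Intermediate landings: 3 × 2000 = 6000 mm.
Top and bottom landings: 2 × 2100 = 4200 mm.
Total = 37680 + 6000 + 4200 = 47880 mm.
= 47.88 m.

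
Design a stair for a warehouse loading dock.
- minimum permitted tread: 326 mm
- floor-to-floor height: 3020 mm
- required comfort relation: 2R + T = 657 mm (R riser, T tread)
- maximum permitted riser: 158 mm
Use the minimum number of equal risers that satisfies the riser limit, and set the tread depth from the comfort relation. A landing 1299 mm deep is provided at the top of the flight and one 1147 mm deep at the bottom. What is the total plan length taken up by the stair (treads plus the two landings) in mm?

9191 mm

At most 158 each: 3020/158 = 19.11, giving 20 risers.
Each riser is 3020/20 = 151 mm (≤ 158 mm).
From 2R + T = 657: T = 657 − 302 = 355 mm.
Treads = 20 − 1 = 19; going = 19 × 355 = 6745 mm.
Add landings: 6745 + 1299 + 1147 = 9191 mm.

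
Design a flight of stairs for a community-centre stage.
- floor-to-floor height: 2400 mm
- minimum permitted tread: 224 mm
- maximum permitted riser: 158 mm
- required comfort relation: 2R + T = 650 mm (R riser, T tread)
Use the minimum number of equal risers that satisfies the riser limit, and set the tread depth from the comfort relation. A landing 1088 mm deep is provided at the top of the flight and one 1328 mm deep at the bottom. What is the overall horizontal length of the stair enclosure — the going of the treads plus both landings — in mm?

7666 mm

2400 / 158 = 15.190 → round up to 16 risers.
R = 2400 ÷ 16 = 150 mm.
From 2R + T = 650: T = 650 − 300 = 350 mm.
16 risers give 15 treads; going = 15 × 350 = 5250 mm.
Enclosure = 5250 + 1088 + 1328 = 7666 mm.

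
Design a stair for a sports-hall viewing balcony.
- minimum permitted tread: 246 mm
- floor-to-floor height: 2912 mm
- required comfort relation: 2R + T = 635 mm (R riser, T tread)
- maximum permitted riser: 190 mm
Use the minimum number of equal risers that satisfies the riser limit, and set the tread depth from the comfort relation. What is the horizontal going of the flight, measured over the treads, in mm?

4065 mm

At most 190 each: 2912/190 = 15.33, giving 16 risers.
Each riser is 2912/16 = 182 mm (≤ 190 mm).
T = 635 − 2·182 = 271 mm, which satisfies the 246 mm minimum.
Treads = 16 − 1 = 15; going = 15 × 271 = 4065 mm.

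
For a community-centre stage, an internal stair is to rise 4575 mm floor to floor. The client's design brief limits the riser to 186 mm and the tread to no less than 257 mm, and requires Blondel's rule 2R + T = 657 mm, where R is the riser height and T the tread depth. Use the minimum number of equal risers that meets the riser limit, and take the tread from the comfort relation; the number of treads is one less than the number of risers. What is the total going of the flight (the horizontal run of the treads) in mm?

⌈4575/186⌉ = 25 risers.
Riser R = 4575 / 25 = 183 mm, within the 186 mm limit.
From 2R + T = 657: T = 657 − 366 = 291 mm.
25 risers give 24 treads; going = 24 × 291 = 6984 mm.

6984 mm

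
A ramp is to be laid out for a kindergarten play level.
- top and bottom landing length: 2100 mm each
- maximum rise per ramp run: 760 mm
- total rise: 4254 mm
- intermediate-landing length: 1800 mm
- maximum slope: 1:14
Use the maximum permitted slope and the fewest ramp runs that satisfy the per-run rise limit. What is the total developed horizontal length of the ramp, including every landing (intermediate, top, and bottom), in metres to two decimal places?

72.76 m

At most 760 each: 4254/760 = 5.60, giving 6 ramp runs. That means 5 intermediate landings.
Ramp run (horizontal) at 1:14: 4254 × 14 = 59556 mm.
5 intermediate landings contribute 5 × 1800 = 9000 mm.
Top and bottom landings: 2 × 2100 = 4200 mm.
Total = 59556 + 9000 + 4200 = 72756 mm.
= 72.76 m.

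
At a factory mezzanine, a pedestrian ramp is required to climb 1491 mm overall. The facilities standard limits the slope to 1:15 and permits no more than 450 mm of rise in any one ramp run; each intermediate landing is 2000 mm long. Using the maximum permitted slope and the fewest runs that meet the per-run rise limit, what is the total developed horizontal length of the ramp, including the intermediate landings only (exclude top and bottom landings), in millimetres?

28365 mm

1491 / 450 = 3.313 → round up to 4 ramp runs. That means 3 intermediate landings.
Horizontal run for 1491 mm of rise at 1:15 is 1491 × 15 = 22365 mm.
Intermediate landings: 3 × 2000 = 6000 mm.
Developed length = 22365 + 6000 = 28365 mm.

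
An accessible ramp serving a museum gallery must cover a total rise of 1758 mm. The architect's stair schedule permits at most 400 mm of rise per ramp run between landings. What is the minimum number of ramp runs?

⌈1758/400⌉ = 5 ramp runs.

5 runs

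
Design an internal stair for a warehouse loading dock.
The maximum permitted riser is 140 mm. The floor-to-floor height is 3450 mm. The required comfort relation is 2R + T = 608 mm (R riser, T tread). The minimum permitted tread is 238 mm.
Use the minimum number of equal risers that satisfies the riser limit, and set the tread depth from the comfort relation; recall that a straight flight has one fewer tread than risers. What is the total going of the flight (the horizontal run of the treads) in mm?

⌈3450/140⌉ = 25 risers.
Riser R = 3450 / 25 = 138 mm, within the 140 mm limit.
Tread T = 608 − 2 × 138 = 332 mm (≥ 238 mm).
Treads = 25 − 1 = 24; going = 24 × 332 = 7968 mm.

7968 mm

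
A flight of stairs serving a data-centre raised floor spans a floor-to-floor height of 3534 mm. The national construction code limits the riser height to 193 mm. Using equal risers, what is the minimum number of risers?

At most 193 each: 3534/193 = 18.31, giving 19 risers.

19 risers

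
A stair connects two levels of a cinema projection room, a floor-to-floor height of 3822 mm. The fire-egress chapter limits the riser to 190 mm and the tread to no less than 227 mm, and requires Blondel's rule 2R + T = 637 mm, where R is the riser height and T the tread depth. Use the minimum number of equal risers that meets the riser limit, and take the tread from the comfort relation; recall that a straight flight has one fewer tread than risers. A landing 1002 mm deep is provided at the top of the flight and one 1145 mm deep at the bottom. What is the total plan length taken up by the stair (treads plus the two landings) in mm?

3822 / 190 = 20.116 → round up to 21 risers.
Riser R = 3822 / 21 = 182 mm, within the 190 mm limit.
From 2R + T = 637: T = 637 − 364 = 273 mm.
21 risers give 20 treads; going = 20 × 273 = 5460 mm.
Add landings: 5460 + 1002 + 1145 = 7607 mm.

7607 mm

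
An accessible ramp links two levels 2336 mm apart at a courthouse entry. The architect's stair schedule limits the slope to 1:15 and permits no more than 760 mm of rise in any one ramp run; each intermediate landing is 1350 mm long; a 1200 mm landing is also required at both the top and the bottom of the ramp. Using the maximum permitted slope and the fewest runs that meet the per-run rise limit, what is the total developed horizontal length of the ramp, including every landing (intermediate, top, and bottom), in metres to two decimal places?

41.49 m

⌈2336/760⌉ = 4 ramp runs. That means 3 intermediate landings.
Horizontal run for 2336 mm of rise at 1:15 is 2336 × 15 = 35040 mm.
3 intermediate landings contribute 3 × 1350 = 4050 mm.
Top and bottom landings: 2 × 1200 = 2400 mm.
Total = 35040 + 4050 + 2400 = 41490 mm.
= 41.49 m.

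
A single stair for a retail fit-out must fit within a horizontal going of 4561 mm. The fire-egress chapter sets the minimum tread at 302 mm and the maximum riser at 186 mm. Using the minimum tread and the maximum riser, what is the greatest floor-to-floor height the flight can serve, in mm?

2976 mm

Treads that fit: ⌊4561 / 302⌋ = 15.
Risers = treads + 1 = 16.
Maximum height = 16 × 186 = 2976 mm.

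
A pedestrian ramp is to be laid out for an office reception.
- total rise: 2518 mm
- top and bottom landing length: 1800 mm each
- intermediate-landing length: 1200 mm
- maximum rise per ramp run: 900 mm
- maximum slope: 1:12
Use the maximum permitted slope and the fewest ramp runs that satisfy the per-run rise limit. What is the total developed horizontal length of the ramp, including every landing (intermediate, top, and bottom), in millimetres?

36216 mm

2518 / 900 = 2.798 → round up to 3 ramp runs. That means 2 intermediate landings.
Horizontal run for 2518 mm of rise at 1:12 is 2518 × 12 = 30216 mm.
Intermediate landings: 2 × 1200 = 2400 mm.
Top and bottom landings: 2 × 1800 = 3600 mm.
Total = 30216 + 2400 + 3600 = 36216 mm.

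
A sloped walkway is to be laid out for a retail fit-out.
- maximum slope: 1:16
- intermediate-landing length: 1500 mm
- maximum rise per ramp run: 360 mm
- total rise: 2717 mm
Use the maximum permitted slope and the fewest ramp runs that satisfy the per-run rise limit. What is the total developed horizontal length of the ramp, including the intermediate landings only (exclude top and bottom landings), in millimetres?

53972 mm

At most 360 each: 2717/360 = 7.55, giving 8 ramp runs. That means 7 intermediate landings.
Ramp run (horizontal) at 1:16: 2717 × 16 = 43472 mm.
7 intermediate landings contribute 7 × 1500 = 10500 mm.
Developed length = 43472 + 10500 = 53972 mm.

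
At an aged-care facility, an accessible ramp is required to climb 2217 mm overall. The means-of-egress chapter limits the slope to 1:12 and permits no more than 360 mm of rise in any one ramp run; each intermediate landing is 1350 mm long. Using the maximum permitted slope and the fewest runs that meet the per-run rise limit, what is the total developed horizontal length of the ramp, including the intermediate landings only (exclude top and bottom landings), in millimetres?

2217 / 360 = 6.158 → round up to 7 ramp runs. That means 6 intermediate landings.
Ramp run (horizontal) at 1:12: 2217 × 12 = 26604 mm.
6 intermediate landings contribute 6 × 1350 = 8100 mm.
Developed length = 26604 + 8100 = 34704 mm.

34704 mm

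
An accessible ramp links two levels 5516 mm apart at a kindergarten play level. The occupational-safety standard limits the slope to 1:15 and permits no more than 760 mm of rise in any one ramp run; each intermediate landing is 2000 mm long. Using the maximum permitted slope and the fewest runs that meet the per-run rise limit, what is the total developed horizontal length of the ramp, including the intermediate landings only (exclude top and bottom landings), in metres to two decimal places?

96.74 m

At most 760 each: 5516/760 = 7.26, giving 8 ramp runs. That means 7 intermediate landings.
Ramp run (horizontal) at 1:15: 5516 × 15 = 82740 mm.
Intermediate landings: 7 × 2000 = 14000 mm.
Developed length = 82740 + 14000 = 96740 mm.
= 96.74 m.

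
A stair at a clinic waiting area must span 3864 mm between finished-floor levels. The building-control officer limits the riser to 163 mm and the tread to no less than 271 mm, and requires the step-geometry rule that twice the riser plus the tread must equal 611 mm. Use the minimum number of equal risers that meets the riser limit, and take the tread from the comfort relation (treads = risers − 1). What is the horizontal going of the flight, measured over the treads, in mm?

3864 / 163 = 23.706 → round up to 24 risers.
R = 3864 ÷ 24 = 161 mm.
T = 611 − 2·161 = 289 mm, which satisfies the 271 mm minimum.
Treads = 24 − 1 = 23; going = 23 × 289 = 6647 mm.

6647 mm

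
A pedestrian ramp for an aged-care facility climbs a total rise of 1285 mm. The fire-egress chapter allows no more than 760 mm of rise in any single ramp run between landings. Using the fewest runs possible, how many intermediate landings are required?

1 intermediate landings

⌈1285/760⌉ = 2 ramp runs.
2 runs are separated by 1 intermediate landings.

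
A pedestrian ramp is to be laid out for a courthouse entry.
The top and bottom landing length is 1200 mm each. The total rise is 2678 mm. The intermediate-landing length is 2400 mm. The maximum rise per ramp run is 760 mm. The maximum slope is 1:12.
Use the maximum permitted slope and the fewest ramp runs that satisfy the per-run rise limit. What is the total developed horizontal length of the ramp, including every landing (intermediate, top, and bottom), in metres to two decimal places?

41.74 m

2678 / 760 = 3.524 → round up to 4 ramp runs. That means 3 intermediate landings.
Ramp run (horizontal) at 1:12: 2678 × 12 = 32136 mm.
3 intermediate landings contribute 3 × 2400 = 7200 mm.
Top and bottom landings: 2 × 1200 = 2400 mm.
Total = 32136 + 7200 + 2400 = 41736 mm.
= 41.74 m.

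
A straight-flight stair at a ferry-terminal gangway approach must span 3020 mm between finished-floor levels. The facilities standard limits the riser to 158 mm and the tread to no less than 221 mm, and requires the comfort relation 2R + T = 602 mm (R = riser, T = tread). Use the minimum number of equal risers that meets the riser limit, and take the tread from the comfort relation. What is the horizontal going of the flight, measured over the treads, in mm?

3020 / 158 = 19.11, so 20 risers are needed.
R = 3020 ÷ 20 = 151 mm.
T = 602 − 2·151 = 300 mm, which satisfies the 221 mm minimum.
20 risers give 19 treads; going = 19 × 300 = 5700 mm.

5700 mm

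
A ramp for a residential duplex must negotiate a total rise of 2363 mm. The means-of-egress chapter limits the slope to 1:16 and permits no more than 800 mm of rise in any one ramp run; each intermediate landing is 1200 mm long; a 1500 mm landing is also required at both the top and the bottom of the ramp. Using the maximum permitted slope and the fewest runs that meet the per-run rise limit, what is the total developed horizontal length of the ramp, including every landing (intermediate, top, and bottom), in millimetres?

43208 mm

⌈2363/800⌉ = 3 ramp runs. That means 2 intermediate landings.
Ramp run (horizontal) at 1:16: 2363 × 16 = 37808 mm.
Intermediate landings: 2 × 1200 = 2400 mm.
Top and bottom landings: 2 × 1500 = 3000 mm.
Total = 37808 + 2400 + 3000 = 43208 mm.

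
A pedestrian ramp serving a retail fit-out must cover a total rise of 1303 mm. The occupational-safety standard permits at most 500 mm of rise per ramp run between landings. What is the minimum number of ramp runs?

⌈1303/500⌉ = 3 ramp runs.

3 runs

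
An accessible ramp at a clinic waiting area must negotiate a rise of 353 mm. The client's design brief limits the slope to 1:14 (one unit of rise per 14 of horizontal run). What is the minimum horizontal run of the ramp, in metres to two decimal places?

4.94 m

At 1:14 the run is 14 × 353 = 4942 mm.
4942 mm = 4.94 m.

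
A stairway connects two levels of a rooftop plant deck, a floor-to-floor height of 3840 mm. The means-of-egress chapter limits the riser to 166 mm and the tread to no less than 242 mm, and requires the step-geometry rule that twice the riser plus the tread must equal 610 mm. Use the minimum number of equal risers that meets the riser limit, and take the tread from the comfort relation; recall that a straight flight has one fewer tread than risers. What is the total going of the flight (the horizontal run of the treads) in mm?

6670 mm

3840 / 166 = 23.13, so 24 risers are needed.
R = 3840 ÷ 24 = 160 mm.
T = 610 − 2·160 = 290 mm, which satisfies the 242 mm minimum.
Going = (24 − 1) × 290 = 6670 mm.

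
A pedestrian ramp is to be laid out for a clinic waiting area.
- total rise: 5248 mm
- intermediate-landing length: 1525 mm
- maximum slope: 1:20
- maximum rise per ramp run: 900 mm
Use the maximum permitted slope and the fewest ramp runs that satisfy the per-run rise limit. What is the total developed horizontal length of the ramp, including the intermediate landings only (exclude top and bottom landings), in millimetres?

112585 mm

At most 900 each: 5248/900 = 5.83, giving 6 ramp runs. That means 5 intermediate landings.
Ramp run (horizontal) at 1:20: 5248 × 20 = 104960 mm.
5 intermediate landings contribute 5 × 1525 = 7625 mm.
Total developed length = 104960 + 7625 = 112585 mm.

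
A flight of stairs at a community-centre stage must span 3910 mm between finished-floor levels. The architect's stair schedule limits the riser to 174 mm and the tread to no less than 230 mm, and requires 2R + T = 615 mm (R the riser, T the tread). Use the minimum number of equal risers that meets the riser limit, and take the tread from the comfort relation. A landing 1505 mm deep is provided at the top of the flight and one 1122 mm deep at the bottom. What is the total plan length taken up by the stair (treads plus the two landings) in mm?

3910 / 174 = 22.471 → round up to 23 risers.
R = 3910 ÷ 23 = 170 mm.
Tread T = 615 − 2 × 170 = 275 mm (≥ 230 mm).
Treads = 23 − 1 = 22; going = 22 × 275 = 6050 mm.
Add landings: 6050 + 1505 + 1122 = 8677 mm.

8677 mm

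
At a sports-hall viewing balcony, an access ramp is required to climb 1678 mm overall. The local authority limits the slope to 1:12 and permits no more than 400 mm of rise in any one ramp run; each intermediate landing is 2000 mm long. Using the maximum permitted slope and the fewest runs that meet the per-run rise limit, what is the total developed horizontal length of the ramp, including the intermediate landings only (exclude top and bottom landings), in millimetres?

At most 400 each: 1678/400 = 4.20, giving 5 ramp runs. That means 4 intermediate landings.
Horizontal run for 1678 mm of rise at 1:12 is 1678 × 12 = 20136 mm.
4 intermediate landings contribute 4 × 2000 = 8000 mm.
Developed length = 20136 + 8000 = 28136 mm.

28136 mm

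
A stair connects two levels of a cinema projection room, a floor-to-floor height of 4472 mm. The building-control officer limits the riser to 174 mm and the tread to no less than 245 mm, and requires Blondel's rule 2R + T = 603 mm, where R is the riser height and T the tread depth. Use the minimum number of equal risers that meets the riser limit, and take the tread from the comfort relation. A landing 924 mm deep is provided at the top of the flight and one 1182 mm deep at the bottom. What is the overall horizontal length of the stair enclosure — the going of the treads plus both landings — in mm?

At most 174 each: 4472/174 = 25.70, giving 26 risers.
R = 4472 ÷ 26 = 172 mm.
T = 603 − 2·172 = 259 mm, which satisfies the 245 mm minimum.
Going = (26 − 1) × 259 = 6475 mm.
Add landings: 6475 + 924 + 1182 = 8581 mm.

8581 mm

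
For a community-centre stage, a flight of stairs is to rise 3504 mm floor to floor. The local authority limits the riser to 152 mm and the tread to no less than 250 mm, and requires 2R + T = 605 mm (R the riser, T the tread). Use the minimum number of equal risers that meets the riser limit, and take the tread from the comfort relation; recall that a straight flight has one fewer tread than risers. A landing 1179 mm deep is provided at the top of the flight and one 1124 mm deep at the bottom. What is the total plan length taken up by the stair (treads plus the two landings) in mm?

9502 mm

⌈3504/152⌉ = 24 risers.
R = 3504 ÷ 24 = 146 mm.
Tread T = 605 − 2 × 146 = 313 mm (≥ 250 mm).
Going = (24 − 1) × 313 = 7199 mm.
Add landings: 7199 + 1179 + 1124 = 9502 mm.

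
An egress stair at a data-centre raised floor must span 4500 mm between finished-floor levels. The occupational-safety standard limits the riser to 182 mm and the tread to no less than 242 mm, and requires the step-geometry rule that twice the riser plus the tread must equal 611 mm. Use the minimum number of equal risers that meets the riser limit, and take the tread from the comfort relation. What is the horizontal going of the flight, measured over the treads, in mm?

6024 mm

4500 / 182 = 24.725 → round up to 25 risers.
R = 4500 ÷ 25 = 180 mm.
T = 611 − 2·180 = 251 mm, which satisfies the 242 mm minimum.
25 risers give 24 treads; going = 24 × 251 = 6024 mm.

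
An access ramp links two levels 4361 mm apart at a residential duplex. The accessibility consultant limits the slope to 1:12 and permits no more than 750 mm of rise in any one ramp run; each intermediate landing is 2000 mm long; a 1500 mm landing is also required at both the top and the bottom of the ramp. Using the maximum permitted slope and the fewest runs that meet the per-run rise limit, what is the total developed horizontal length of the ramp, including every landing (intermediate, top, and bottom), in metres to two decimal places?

4361 / 750 = 5.81, so 6 ramp runs are needed. That means 5 intermediate landings.
Ramp run (horizontal) at 1:12: 4361 × 12 = 52332 mm.
Intermediate landings: 5 × 2000 = 10000 mm.
Top and bottom landings: 2 × 1500 = 3000 mm.
Total = 52332 + 10000 + 3000 = 65332 mm.
= 65.33 m.

65.33 m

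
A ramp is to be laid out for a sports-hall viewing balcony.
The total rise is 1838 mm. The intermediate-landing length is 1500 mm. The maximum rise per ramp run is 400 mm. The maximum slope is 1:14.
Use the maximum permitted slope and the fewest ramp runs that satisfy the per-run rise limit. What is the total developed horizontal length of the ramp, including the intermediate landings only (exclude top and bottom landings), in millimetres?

31732 mm

1838 / 400 = 4.595 → round up to 5 ramp runs. That means 4 intermediate landings.
Horizontal run for 1838 mm of rise at 1:14 is 1838 × 14 = 25732 mm.
4 intermediate landings contribute 4 × 1500 = 6000 mm.
Developed length = 25732 + 6000 = 31732 mm.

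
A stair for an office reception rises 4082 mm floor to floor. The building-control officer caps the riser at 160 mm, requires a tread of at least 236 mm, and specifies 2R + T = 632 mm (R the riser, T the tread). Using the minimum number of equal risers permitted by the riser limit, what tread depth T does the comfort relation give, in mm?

⌈4082/160⌉ = 26 risers.
R = 4082 ÷ 26 = 157 mm.
Tread T = 632 − 2 × 157 = 318 mm (≥ 236 mm).

318 mm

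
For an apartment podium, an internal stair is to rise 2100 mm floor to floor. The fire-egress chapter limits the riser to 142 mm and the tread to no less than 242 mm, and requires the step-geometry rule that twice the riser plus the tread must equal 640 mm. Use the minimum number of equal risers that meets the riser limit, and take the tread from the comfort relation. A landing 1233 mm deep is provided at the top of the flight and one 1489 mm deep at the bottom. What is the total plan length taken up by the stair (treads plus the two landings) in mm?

7762 mm

2100 / 142 = 14.789 → round up to 15 risers.
R = 2100 ÷ 15 = 140 mm.
From 2R + T = 640: T = 640 − 280 = 360 mm.
Going = (15 − 1) × 360 = 5040 mm.
Add landings: 5040 + 1233 + 1489 = 7762 mm.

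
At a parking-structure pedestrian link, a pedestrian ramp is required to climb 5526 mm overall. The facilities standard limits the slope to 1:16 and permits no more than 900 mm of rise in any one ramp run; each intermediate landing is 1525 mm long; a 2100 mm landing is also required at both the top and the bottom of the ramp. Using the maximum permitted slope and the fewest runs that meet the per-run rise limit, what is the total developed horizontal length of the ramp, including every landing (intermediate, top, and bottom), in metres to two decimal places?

101.77 m

5526 / 900 = 6.14, so 7 ramp runs are needed. That means 6 intermediate landings.
Horizontal run for 5526 mm of rise at 1:16 is 5526 × 16 = 88416 mm.
Intermediate landings: 6 × 1525 = 9150 mm.
Top and bottom landings: 2 × 2100 = 4200 mm.
Total = 88416 + 9150 + 4200 = 101766 mm.
= 101.77 m.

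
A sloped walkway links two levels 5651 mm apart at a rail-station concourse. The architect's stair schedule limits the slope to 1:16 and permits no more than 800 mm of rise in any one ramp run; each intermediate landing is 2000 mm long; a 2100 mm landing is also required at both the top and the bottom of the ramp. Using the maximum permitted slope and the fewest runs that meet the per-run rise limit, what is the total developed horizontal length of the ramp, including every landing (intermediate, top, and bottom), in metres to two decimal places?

At most 800 each: 5651/800 = 7.06, giving 8 ramp runs. That means 7 intermediate landings.
Ramp run (horizontal) at 1:16: 5651 × 16 = 90416 mm.
7 intermediate landings contribute 7 × 2000 = 14000 mm.
Top and bottom landings: 2 × 2100 = 4200 mm.
Total = 90416 + 14000 + 4200 = 108616 mm.
= 108.62 m.

108.62 m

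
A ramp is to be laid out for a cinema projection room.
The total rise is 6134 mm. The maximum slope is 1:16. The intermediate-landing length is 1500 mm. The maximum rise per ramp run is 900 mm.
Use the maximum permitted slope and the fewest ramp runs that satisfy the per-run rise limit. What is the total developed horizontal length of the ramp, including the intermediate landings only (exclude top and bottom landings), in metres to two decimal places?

⌈6134/900⌉ = 7 ramp runs. That means 6 intermediate landings.
Ramp run (horizontal) at 1:16: 6134 × 16 = 98144 mm.
Intermediate landings: 6 × 1500 = 9000 mm.
Developed length = 98144 + 9000 = 107144 mm.
= 107.14 m.

107.14 m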